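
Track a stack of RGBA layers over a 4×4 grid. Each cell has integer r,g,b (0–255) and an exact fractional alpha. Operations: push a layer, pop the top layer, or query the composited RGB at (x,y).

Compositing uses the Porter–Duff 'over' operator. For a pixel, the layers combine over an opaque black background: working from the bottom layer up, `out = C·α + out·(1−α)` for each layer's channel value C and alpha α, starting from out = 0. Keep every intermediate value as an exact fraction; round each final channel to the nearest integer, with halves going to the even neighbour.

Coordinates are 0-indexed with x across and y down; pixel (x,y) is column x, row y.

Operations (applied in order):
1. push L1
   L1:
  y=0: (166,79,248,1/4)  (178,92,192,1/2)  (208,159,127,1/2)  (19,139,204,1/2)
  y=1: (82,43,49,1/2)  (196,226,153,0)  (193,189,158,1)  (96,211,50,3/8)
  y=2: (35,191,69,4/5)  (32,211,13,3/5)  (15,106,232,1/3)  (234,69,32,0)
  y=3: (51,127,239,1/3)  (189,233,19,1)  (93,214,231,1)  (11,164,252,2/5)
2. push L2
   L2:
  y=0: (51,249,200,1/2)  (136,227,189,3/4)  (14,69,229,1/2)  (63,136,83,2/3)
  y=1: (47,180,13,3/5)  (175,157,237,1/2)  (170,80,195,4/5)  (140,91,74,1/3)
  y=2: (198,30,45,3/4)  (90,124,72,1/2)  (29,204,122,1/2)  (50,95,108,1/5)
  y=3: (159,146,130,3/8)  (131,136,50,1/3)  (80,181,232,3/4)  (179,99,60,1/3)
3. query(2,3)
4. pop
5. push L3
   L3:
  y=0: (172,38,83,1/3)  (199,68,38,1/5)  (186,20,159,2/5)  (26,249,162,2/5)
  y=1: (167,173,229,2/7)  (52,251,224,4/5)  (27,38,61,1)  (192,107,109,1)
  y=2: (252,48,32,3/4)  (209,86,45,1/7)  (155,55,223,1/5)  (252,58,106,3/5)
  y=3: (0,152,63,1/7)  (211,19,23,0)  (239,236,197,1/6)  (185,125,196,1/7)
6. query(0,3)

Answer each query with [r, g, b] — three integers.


(2,3) stack=L1,L2; from [0,0,0]:
+L1 (α=1) → [93, 214, 231]
+L2 (α=3/4) → [333/4, 757/4, 927/4]
= [83, 189, 232]

at x=0,y=3 over L1,L3:
after L1 α=1/3: [17, 127/3, 239/3]
after L3 α=1/7: [102/7, 58, 541/7]
→ [15, 58, 77]


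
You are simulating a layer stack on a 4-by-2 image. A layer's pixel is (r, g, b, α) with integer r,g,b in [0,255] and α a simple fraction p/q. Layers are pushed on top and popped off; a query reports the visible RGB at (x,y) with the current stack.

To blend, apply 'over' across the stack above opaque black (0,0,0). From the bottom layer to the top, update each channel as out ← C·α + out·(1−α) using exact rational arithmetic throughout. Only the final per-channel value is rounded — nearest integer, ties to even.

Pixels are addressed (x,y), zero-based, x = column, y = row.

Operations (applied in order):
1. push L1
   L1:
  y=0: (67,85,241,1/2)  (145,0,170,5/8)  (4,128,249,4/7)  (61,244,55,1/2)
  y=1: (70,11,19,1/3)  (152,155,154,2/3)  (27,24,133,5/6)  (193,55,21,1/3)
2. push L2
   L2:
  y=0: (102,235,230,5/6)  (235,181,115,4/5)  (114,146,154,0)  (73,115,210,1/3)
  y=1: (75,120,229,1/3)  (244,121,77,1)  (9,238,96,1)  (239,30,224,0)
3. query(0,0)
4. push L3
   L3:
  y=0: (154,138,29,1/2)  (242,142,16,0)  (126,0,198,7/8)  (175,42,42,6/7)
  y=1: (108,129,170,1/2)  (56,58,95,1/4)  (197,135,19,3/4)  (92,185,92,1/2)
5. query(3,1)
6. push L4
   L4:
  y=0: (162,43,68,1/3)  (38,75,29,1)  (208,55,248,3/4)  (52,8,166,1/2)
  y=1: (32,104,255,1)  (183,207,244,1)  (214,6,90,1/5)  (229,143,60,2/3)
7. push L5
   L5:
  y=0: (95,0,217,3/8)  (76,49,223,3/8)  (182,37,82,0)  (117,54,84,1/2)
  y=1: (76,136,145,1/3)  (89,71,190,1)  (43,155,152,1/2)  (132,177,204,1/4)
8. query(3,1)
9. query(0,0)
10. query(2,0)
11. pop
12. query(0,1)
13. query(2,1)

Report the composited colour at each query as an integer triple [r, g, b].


at x=0,y=0 over L1,L2:
L1 α=1/2: [67/2, 85/2, 241/2]
L2 α=5/6: [1087/12, 2435/12, 847/4]
= [91, 203, 212]

at x=3,y=1 over L1,L2,L3:
L1 α=1/3: [193/3, 55/3, 7]
L2 α=0: [193/3, 55/3, 7]
L3 α=1/2: [469/6, 305/3, 99/2]
→ [78, 102, 50]

(3,1) stack=L1,L2,L3,L4,L5; from [0,0,0]:
+L1 (α=1/3) → [193/3, 55/3, 7]
+L2 (α=0) → [193/3, 55/3, 7]
+L3 (α=1/2) → [469/6, 305/3, 99/2]
+L4 (α=2/3) → [3217/18, 1163/9, 113/2]
+L5 (α=1/4) → [4009/24, 847/6, 747/8]
= [167, 141, 93]

query (0,0) [L1,L2,L3,L4,L5] — begin 0,0,0
after L1 α=1/2: [67/2, 85/2, 241/2]
after L2 α=5/6: [1087/12, 2435/12, 847/4]
after L3 α=1/2: [2935/24, 4091/24, 963/8]
after L4 α=1/3: [4879/36, 4607/36, 1235/12]
after L5 α=3/8: [34655/288, 23035/288, 13987/96]
→ [120, 80, 146]

at x=2,y=0 over L1,L2,L3,L4,L5:
+L1 (α=4/7) → [16/7, 512/7, 996/7]
+L2 (α=0) → [16/7, 512/7, 996/7]
+L3 (α=7/8) → [3095/28, 64/7, 5349/28]
+L4 (α=3/4) → [20567/112, 1219/28, 26181/112]
+L5 (α=0) → [20567/112, 1219/28, 26181/112]
→ [184, 44, 234]

(0,1) stack=L1,L2,L3,L4; from [0,0,0]:
after L1 α=1/3: [70/3, 11/3, 19/3]
after L2 α=1/3: [365/9, 382/9, 725/9]
after L3 α=1/2: [1337/18, 1543/18, 2255/18]
after L4 α=1: [32, 104, 255]
= [32, 104, 255]

query (2,1) [L1,L2,L3,L4] — begin 0,0,0
after L1 α=5/6: [45/2, 20, 665/6]
after L2 α=1: [9, 238, 96]
after L3 α=3/4: [150, 643/4, 153/4]
after L4 α=1/5: [814/5, 649/5, 243/5]
= [163, 130, 49]


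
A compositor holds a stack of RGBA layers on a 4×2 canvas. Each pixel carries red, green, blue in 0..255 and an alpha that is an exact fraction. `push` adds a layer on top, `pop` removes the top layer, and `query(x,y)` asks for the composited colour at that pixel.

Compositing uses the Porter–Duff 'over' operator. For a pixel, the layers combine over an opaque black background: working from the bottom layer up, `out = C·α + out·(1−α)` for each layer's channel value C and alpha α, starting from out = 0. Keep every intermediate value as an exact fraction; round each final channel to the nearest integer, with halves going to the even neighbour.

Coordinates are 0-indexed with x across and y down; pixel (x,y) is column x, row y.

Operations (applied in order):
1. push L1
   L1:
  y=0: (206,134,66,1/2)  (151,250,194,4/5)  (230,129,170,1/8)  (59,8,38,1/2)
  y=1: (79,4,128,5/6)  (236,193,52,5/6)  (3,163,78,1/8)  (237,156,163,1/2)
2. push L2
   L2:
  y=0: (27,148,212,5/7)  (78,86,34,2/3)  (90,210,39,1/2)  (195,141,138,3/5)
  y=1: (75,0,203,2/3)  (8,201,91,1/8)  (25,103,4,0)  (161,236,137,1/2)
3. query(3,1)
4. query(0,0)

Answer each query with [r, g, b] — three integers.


(3,1) stack=L1,L2; from [0,0,0]:
+L1 (α=1/2) → [237/2, 78, 163/2]
+L2 (α=1/2) → [559/4, 157, 437/4]
→ [140, 157, 109]

(0,0) stack=L1,L2; from [0,0,0]:
after L1 α=1/2: [103, 67, 33]
after L2 α=5/7: [341/7, 874/7, 1126/7]
rounded: [49, 125, 161]


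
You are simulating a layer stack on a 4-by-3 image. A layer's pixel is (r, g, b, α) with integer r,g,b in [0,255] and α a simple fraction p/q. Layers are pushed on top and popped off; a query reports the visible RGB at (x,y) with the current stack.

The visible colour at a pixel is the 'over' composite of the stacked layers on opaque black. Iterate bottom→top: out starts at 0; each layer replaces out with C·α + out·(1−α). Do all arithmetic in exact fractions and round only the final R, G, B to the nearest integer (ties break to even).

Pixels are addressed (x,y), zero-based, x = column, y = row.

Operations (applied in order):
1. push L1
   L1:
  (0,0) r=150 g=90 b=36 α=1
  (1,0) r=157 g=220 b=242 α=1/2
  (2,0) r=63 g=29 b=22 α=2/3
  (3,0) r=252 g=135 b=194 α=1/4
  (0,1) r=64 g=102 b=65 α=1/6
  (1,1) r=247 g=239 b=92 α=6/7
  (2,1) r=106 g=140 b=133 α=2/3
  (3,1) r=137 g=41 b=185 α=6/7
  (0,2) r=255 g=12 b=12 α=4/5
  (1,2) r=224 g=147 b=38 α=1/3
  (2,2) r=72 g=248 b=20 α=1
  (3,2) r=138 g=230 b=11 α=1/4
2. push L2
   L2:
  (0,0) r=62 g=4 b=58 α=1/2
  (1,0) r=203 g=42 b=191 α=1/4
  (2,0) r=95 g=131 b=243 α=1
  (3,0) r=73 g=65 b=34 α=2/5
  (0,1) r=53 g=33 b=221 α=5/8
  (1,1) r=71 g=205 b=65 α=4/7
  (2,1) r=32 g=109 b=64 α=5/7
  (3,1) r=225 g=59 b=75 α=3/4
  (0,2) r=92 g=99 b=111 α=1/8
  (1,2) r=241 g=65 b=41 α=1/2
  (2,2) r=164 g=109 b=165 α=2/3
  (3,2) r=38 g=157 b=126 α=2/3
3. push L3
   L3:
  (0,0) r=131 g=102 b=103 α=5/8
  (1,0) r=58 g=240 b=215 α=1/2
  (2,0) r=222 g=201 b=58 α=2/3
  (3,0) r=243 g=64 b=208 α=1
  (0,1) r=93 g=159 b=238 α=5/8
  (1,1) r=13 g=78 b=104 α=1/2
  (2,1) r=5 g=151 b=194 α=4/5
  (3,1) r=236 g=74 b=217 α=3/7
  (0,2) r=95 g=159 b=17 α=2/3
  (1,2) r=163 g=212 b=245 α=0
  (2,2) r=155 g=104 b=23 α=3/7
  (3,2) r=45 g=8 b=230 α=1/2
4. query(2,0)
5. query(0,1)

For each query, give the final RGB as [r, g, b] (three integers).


query (2,0) [L1,L2,L3] — begin 0,0,0
after L1 α=2/3: [42, 58/3, 44/3]
after L2 α=1: [95, 131, 243]
after L3 α=2/3: [539/3, 533/3, 359/3]
= [180, 178, 120]

at x=0,y=1 over L1,L2,L3:
L1 α=1/6: [32/3, 17, 65/6]
L2 α=5/8: [297/8, 27, 2275/16]
L3 α=5/8: [4611/64, 219/2, 25865/128]
→ [72, 110, 202]


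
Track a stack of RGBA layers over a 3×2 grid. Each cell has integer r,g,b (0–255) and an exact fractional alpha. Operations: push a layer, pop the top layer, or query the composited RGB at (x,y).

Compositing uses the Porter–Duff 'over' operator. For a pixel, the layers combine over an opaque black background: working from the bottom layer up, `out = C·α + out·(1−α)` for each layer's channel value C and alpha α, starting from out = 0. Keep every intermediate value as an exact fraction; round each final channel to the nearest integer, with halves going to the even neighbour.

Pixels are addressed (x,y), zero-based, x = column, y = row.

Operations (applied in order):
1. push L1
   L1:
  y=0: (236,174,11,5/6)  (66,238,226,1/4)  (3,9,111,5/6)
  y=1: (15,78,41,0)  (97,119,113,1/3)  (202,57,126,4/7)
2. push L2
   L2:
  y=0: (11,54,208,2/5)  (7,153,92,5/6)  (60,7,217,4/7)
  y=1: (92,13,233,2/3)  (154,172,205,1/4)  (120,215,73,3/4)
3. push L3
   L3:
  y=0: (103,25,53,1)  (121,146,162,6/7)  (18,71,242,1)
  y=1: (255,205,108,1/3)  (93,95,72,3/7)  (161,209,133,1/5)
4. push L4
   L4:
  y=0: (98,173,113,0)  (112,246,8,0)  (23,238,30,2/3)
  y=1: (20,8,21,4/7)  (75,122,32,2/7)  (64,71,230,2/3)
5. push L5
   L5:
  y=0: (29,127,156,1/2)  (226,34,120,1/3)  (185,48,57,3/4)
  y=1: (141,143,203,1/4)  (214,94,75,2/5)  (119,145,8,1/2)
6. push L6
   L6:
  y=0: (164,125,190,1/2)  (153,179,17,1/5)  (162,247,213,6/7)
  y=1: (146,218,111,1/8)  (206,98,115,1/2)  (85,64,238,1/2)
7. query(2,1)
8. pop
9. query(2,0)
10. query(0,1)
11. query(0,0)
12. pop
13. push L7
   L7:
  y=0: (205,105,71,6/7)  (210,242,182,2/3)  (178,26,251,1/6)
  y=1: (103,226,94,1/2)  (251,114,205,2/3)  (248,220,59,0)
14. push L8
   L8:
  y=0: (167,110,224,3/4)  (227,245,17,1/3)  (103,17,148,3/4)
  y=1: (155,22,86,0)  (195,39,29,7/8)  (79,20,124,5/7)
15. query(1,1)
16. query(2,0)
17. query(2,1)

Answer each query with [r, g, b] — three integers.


query (2,1) [L1,L2,L3,L4,L5,L6] — begin 0,0,0
+L1 (α=4/7) → [808/7, 228/7, 72]
+L2 (α=3/4) → [832/7, 4743/28, 291/4]
+L3 (α=1/5) → [891/7, 6206/35, 424/5]
+L4 (α=2/3) → [1787/21, 11176/105, 908/5]
+L5 (α=1/2) → [2143/21, 26401/210, 474/5]
+L6 (α=1/2) → [1964/21, 39841/420, 832/5]
→ [94, 95, 166]

query (2,0) [L1,L2,L3,L4,L5] — begin 0,0,0
after L1 α=5/6: [5/2, 15/2, 185/2]
after L2 α=4/7: [495/14, 101/14, 2291/14]
after L3 α=1: [18, 71, 242]
after L4 α=2/3: [64/3, 547/3, 302/3]
after L5 α=3/4: [1729/12, 979/12, 815/12]
= [144, 82, 68]

(0,1) stack=L1,L2,L3,L4,L5; from [0,0,0]:
after L1 α=0: [0, 0, 0]
after L2 α=2/3: [184/3, 26/3, 466/3]
after L3 α=1/3: [1133/9, 667/9, 1256/9]
after L4 α=4/7: [1373/21, 109/3, 1508/21]
after L5 α=1/4: [590/7, 63, 2929/28]
= [84, 63, 105]

at x=0,y=0 over L1,L2,L3,L4,L5:
L1 α=5/6: [590/3, 145, 55/6]
L2 α=2/5: [612/5, 543/5, 887/10]
L3 α=1: [103, 25, 53]
L4 α=0: [103, 25, 53]
L5 α=1/2: [66, 76, 209/2]
rounded: [66, 76, 104]

(1,1) stack=L1,L2,L3,L4,L7,L8; from [0,0,0]:
after L1 α=1/3: [97/3, 119/3, 113/3]
after L2 α=1/4: [251/4, 291/4, 159/2]
after L3 α=3/7: [530/7, 576/7, 534/7]
after L4 α=2/7: [3700/49, 4588/49, 3118/49]
after L7 α=2/3: [28298/147, 15760/147, 7736/49]
after L8 α=7/8: [228953/1176, 55891/1176, 17683/392]
→ [195, 48, 45]

at x=2,y=0 over L1,L2,L3,L4,L7,L8:
L1 α=5/6: [5/2, 15/2, 185/2]
L2 α=4/7: [495/14, 101/14, 2291/14]
L3 α=1: [18, 71, 242]
L4 α=2/3: [64/3, 547/3, 302/3]
L7 α=1/6: [427/9, 2813/18, 2263/18]
L8 α=3/4: [802/9, 3731/72, 10255/72]
→ [89, 52, 142]

at x=2,y=1 over L1,L2,L3,L4,L7,L8:
L1 α=4/7: [808/7, 228/7, 72]
L2 α=3/4: [832/7, 4743/28, 291/4]
L3 α=1/5: [891/7, 6206/35, 424/5]
L4 α=2/3: [1787/21, 11176/105, 908/5]
L7 α=0: [1787/21, 11176/105, 908/5]
L8 α=5/7: [11869/147, 32852/735, 4916/35]
= [81, 45, 140]


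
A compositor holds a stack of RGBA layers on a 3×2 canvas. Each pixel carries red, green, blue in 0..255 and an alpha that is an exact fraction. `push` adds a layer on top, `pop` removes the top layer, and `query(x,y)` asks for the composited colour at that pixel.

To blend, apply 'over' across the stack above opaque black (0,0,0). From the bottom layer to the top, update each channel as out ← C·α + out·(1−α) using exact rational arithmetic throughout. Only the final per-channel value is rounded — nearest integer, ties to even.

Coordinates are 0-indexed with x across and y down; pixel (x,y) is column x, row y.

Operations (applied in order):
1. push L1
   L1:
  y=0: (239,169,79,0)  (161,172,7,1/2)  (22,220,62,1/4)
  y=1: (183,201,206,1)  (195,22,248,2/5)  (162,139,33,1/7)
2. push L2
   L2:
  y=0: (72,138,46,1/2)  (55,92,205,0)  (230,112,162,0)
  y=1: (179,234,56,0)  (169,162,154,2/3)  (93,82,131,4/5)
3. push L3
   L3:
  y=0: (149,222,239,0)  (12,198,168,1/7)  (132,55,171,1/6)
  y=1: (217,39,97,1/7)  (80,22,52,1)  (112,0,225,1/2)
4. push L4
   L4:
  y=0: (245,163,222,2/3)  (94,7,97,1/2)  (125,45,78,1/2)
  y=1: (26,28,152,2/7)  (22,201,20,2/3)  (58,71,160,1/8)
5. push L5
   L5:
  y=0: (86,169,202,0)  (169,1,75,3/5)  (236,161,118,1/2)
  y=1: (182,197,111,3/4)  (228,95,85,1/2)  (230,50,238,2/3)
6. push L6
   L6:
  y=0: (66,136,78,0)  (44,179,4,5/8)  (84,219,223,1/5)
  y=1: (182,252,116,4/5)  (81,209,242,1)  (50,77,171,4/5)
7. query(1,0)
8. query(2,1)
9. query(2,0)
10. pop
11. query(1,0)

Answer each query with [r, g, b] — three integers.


(1,0) stack=L1,L2,L3,L4,L5,L6; from [0,0,0]:
after L1 α=1/2: [161/2, 86, 7/2]
after L2 α=0: [161/2, 86, 7/2]
after L3 α=1/7: [495/7, 102, 27]
after L4 α=1/2: [1153/14, 109/2, 62]
after L5 α=3/5: [4702/35, 112/5, 349/5]
after L6 α=5/8: [10903/140, 4811/40, 1147/40]
rounded: [78, 120, 29]

query (2,1) [L1,L2,L3,L4,L5,L6] — begin 0,0,0
+L1 (α=1/7) → [162/7, 139/7, 33/7]
+L2 (α=4/5) → [2766/35, 487/7, 3701/35]
+L3 (α=1/2) → [3343/35, 487/14, 5788/35]
+L4 (α=1/8) → [3633/40, 629/16, 1647/10]
+L5 (α=2/3) → [22033/120, 743/16, 6407/30]
+L6 (α=4/5) → [46033/600, 5671/80, 26927/150]
→ [77, 71, 180]

(2,0) stack=L1,L2,L3,L4,L5,L6; from [0,0,0]:
after L1 α=1/4: [11/2, 55, 31/2]
after L2 α=0: [11/2, 55, 31/2]
after L3 α=1/6: [319/12, 55, 497/12]
after L4 α=1/2: [1819/24, 50, 1433/24]
after L5 α=1/2: [7483/48, 211/2, 4265/48]
after L6 α=1/5: [8491/60, 641/5, 6941/60]
→ [142, 128, 116]

at x=1,y=0 over L1,L2,L3,L4,L5:
L1 α=1/2: [161/2, 86, 7/2]
L2 α=0: [161/2, 86, 7/2]
L3 α=1/7: [495/7, 102, 27]
L4 α=1/2: [1153/14, 109/2, 62]
L5 α=3/5: [4702/35, 112/5, 349/5]
→ [134, 22, 70]


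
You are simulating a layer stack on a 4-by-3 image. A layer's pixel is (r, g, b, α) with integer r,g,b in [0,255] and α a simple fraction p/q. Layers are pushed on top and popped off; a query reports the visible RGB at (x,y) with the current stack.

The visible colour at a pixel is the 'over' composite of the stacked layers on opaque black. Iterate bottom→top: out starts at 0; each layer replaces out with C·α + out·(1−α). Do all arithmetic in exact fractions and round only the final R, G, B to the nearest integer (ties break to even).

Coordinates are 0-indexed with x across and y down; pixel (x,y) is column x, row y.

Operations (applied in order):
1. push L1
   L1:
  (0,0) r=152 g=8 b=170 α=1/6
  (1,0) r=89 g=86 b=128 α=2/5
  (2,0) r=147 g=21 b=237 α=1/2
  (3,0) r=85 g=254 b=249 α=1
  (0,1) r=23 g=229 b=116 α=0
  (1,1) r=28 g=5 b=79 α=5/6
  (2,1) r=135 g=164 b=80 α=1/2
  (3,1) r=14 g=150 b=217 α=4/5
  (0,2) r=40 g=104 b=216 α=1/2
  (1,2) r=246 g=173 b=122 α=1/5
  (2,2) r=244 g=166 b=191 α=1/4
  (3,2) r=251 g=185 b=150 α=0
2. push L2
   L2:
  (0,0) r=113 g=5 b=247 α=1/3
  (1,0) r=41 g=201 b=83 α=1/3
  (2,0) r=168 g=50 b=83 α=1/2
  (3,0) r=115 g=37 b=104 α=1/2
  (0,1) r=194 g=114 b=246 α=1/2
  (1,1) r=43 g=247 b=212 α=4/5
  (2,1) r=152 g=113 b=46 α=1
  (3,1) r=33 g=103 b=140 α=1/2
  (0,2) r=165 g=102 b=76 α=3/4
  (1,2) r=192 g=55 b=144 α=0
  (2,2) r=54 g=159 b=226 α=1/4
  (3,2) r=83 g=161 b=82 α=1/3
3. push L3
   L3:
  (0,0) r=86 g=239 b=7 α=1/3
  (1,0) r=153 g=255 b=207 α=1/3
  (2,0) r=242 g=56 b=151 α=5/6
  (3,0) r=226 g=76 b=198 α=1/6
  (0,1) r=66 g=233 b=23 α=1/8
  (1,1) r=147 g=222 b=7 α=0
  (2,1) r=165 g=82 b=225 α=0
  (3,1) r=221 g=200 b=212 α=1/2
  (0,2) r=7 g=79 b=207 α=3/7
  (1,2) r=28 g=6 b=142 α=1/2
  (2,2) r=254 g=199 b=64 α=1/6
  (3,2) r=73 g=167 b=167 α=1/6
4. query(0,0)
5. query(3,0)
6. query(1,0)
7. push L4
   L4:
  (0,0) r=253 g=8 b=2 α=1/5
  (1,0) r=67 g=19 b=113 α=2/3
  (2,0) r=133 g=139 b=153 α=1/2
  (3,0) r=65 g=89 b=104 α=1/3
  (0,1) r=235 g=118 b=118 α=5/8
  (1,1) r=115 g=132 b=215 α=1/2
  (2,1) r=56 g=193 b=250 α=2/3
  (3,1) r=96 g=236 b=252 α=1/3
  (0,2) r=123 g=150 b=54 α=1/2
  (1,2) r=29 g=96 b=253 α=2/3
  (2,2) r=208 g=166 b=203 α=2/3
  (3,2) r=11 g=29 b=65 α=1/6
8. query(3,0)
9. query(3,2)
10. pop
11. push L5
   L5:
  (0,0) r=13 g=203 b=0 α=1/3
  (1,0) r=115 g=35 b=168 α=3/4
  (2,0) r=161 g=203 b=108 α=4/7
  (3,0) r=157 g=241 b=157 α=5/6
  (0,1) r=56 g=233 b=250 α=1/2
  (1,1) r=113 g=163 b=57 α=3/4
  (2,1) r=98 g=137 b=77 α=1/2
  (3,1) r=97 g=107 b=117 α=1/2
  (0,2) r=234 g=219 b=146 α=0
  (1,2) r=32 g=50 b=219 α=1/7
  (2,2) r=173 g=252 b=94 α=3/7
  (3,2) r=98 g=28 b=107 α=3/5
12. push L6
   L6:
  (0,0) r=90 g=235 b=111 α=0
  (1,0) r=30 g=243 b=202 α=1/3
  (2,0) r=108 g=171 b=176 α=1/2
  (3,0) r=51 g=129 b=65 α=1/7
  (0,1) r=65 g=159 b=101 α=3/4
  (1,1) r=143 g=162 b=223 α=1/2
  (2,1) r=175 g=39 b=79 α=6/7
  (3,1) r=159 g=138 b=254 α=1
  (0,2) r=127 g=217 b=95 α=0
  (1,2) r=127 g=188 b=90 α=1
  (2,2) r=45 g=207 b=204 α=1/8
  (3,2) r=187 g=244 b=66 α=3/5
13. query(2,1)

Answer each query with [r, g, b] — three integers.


(0,0) stack=L1,L2,L3; from [0,0,0]:
+L1 (α=1/6) → [76/3, 4/3, 85/3]
+L2 (α=1/3) → [491/9, 23/9, 911/9]
+L3 (α=1/3) → [1756/27, 2197/27, 1885/27]
→ [65, 81, 70]

(3,0) stack=L1,L2,L3; from [0,0,0]:
+L1 (α=1) → [85, 254, 249]
+L2 (α=1/2) → [100, 291/2, 353/2]
+L3 (α=1/6) → [121, 1607/12, 2161/12]
rounded: [121, 134, 180]

query (1,0) [L1,L2,L3] — begin 0,0,0
+L1 (α=2/5) → [178/5, 172/5, 256/5]
+L2 (α=1/3) → [187/5, 1349/15, 309/5]
+L3 (α=1/3) → [1139/15, 6523/45, 551/5]
rounded: [76, 145, 110]

(3,0) stack=L1,L2,L3,L4; from [0,0,0]:
L1 α=1: [85, 254, 249]
L2 α=1/2: [100, 291/2, 353/2]
L3 α=1/6: [121, 1607/12, 2161/12]
L4 α=1/3: [307/3, 2141/18, 2785/18]
= [102, 119, 155]

at x=3,y=2 over L1,L2,L3,L4:
L1 α=0: [0, 0, 0]
L2 α=1/3: [83/3, 161/3, 82/3]
L3 α=1/6: [317/9, 653/9, 911/18]
L4 α=1/6: [842/27, 1763/27, 5725/108]
→ [31, 65, 53]

(2,1) stack=L1,L2,L3,L5,L6; from [0,0,0]:
L1 α=1/2: [135/2, 82, 40]
L2 α=1: [152, 113, 46]
L3 α=0: [152, 113, 46]
L5 α=1/2: [125, 125, 123/2]
L6 α=6/7: [1175/7, 359/7, 153/2]
= [168, 51, 76]


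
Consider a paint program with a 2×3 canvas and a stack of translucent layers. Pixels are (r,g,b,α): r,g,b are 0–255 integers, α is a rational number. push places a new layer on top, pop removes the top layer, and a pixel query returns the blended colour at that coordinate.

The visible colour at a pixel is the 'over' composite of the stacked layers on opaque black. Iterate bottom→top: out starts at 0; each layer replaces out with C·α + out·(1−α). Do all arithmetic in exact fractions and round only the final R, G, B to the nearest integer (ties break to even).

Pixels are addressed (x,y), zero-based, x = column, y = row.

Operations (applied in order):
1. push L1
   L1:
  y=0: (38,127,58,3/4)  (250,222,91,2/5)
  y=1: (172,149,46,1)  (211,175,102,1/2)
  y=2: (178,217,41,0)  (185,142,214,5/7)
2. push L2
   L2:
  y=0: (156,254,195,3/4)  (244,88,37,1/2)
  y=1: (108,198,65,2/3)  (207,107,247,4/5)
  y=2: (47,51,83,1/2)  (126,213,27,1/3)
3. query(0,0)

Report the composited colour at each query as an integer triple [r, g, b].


query (0,0) [L1,L2] — begin 0,0,0
+L1 (α=3/4) → [57/2, 381/4, 87/2]
+L2 (α=3/4) → [993/8, 3429/16, 1257/8]
rounded: [124, 214, 157]


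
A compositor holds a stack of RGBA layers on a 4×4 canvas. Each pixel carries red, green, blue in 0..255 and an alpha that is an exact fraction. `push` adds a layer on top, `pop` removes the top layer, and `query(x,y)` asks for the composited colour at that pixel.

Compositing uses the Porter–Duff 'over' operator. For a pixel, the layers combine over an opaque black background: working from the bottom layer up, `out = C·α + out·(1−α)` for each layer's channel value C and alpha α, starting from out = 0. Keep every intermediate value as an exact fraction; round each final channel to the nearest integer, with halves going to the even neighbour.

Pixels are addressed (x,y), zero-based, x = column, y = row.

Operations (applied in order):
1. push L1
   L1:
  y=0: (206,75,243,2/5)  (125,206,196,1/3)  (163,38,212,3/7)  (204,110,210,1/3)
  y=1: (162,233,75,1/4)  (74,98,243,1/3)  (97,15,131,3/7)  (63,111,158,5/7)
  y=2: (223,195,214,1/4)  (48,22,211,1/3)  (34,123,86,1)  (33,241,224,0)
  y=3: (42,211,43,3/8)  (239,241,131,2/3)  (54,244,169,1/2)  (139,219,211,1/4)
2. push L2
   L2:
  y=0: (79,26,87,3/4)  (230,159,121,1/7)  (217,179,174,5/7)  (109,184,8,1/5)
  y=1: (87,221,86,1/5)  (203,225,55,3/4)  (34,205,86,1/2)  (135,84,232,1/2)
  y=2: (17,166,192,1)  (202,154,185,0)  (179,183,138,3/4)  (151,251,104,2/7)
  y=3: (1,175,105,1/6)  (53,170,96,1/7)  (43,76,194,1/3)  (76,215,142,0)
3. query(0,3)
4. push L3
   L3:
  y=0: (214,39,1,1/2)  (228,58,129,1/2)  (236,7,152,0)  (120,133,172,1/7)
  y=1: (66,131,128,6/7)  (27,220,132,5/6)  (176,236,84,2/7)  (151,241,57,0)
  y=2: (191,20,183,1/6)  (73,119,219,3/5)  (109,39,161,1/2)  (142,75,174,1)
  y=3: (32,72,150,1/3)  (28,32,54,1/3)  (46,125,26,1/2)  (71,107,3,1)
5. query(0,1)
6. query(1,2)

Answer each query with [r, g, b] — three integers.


at x=0,y=3 over L1,L2:
L1 α=3/8: [63/4, 633/8, 129/8]
L2 α=1/6: [319/24, 4565/48, 495/16]
→ [13, 95, 31]

query (0,1) [L1,L2,L3] — begin 0,0,0
after L1 α=1/4: [81/2, 233/4, 75/4]
after L2 α=1/5: [249/5, 454/5, 161/5]
after L3 α=6/7: [2229/35, 4384/35, 4001/35]
rounded: [64, 125, 114]

(1,2) stack=L1,L2,L3; from [0,0,0]:
+L1 (α=1/3) → [16, 22/3, 211/3]
+L2 (α=0) → [16, 22/3, 211/3]
+L3 (α=3/5) → [251/5, 223/3, 2393/15]
= [50, 74, 160]


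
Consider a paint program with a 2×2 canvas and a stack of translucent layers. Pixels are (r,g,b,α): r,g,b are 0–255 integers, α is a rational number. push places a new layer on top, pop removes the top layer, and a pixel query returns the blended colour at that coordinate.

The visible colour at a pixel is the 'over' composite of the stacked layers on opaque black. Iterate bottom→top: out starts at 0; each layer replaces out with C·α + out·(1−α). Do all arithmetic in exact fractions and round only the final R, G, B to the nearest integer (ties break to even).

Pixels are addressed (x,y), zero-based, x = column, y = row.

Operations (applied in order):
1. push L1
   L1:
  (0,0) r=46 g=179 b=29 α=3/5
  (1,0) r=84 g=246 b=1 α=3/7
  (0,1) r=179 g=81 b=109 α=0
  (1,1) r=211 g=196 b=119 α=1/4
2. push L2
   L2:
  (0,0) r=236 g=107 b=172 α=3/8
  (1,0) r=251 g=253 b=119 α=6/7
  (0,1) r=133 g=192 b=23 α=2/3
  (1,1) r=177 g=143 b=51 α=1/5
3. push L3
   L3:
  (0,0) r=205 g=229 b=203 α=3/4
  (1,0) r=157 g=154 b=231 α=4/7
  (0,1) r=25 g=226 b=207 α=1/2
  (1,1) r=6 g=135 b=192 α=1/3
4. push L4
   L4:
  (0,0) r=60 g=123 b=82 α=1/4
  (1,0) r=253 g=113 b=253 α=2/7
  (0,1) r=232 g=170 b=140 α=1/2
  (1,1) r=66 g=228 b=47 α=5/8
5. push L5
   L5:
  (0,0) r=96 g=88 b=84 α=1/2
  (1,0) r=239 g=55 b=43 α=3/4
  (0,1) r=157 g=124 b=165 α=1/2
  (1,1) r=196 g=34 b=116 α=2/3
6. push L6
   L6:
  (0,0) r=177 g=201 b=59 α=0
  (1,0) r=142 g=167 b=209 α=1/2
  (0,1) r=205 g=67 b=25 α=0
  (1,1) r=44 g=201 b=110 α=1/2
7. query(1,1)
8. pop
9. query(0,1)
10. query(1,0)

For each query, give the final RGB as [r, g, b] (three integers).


at x=1,y=1 over L1,L2,L3,L4,L5,L6:
after L1 α=1/4: [211/4, 49, 119/4]
after L2 α=1/5: [388/5, 339/5, 34]
after L3 α=1/3: [806/15, 451/5, 260/3]
after L4 α=5/8: [307/5, 7053/40, 495/8]
after L5 α=2/3: [2267/15, 9773/120, 2351/24]
after L6 α=1/2: [2927/30, 33893/240, 4991/48]
→ [98, 141, 104]

query (0,1) [L1,L2,L3,L4,L5] — begin 0,0,0
after L1 α=0: [0, 0, 0]
after L2 α=2/3: [266/3, 128, 46/3]
after L3 α=1/2: [341/6, 177, 667/6]
after L4 α=1/2: [1733/12, 347/2, 1507/12]
after L5 α=1/2: [3617/24, 595/4, 3487/24]
rounded: [151, 149, 145]

(1,0) stack=L1,L2,L3,L4,L5; from [0,0,0]:
+L1 (α=3/7) → [36, 738/7, 3/7]
+L2 (α=6/7) → [1542/7, 11364/49, 5001/49]
+L3 (α=4/7) → [9022/49, 64276/343, 60279/343]
+L4 (α=2/7) → [69904/343, 398898/2401, 474953/2401]
+L5 (α=3/4) → [315835/1372, 795063/9604, 392341/4802]
→ [230, 83, 82]


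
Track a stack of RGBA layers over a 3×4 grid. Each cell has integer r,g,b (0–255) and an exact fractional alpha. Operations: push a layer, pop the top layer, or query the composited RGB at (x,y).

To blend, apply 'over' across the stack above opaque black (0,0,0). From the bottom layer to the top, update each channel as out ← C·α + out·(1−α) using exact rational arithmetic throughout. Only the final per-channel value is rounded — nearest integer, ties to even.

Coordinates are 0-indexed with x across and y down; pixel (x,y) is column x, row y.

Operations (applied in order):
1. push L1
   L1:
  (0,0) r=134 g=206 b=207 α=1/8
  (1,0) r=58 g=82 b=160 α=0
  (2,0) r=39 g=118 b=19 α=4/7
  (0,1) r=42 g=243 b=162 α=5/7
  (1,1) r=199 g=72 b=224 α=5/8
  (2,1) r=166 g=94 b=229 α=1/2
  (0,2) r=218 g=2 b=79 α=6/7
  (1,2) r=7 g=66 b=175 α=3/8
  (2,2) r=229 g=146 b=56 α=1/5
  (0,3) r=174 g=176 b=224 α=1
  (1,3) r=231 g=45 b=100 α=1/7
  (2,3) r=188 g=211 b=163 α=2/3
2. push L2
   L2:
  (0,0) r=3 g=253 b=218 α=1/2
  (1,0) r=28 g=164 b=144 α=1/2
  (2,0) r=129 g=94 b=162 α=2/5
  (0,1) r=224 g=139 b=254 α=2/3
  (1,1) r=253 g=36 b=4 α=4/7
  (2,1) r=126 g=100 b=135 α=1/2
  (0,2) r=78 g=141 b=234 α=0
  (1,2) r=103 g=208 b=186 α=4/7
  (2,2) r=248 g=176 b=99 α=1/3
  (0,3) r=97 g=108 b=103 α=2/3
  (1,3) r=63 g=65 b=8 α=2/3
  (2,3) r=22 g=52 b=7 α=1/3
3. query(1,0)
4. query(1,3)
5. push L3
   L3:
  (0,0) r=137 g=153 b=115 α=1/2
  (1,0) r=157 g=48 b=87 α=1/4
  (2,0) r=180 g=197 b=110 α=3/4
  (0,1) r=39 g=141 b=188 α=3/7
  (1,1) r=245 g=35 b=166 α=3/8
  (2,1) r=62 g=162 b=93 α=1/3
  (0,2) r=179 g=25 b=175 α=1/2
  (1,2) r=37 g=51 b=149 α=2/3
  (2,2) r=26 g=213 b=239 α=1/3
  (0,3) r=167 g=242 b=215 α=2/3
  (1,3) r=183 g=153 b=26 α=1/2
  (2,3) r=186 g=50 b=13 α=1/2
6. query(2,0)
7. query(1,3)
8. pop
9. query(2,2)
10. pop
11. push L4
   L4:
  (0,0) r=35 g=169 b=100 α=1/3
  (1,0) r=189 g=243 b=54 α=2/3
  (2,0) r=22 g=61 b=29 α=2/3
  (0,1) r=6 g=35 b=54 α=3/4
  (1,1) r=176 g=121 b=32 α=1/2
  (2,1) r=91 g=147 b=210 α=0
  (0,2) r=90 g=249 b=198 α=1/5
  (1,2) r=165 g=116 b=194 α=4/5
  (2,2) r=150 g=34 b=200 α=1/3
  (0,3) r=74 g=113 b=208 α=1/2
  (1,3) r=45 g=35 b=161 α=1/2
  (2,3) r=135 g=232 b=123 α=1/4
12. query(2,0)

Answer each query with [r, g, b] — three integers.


(1,0) stack=L1,L2; from [0,0,0]:
+L1 (α=0) → [0, 0, 0]
+L2 (α=1/2) → [14, 82, 72]
rounded: [14, 82, 72]

query (1,3) [L1,L2] — begin 0,0,0
+L1 (α=1/7) → [33, 45/7, 100/7]
+L2 (α=2/3) → [53, 955/21, 212/21]
= [53, 45, 10]

query (2,0) [L1,L2,L3] — begin 0,0,0
after L1 α=4/7: [156/7, 472/7, 76/7]
after L2 α=2/5: [2274/35, 2732/35, 2496/35]
after L3 α=3/4: [10587/70, 23417/140, 7023/70]
rounded: [151, 167, 100]

query (1,3) [L1,L2,L3] — begin 0,0,0
after L1 α=1/7: [33, 45/7, 100/7]
after L2 α=2/3: [53, 955/21, 212/21]
after L3 α=1/2: [118, 2084/21, 379/21]
= [118, 99, 18]

at x=2,y=2 over L1,L2:
+L1 (α=1/5) → [229/5, 146/5, 56/5]
+L2 (α=1/3) → [566/5, 1172/15, 607/15]
rounded: [113, 78, 40]

(2,0) stack=L1,L4; from [0,0,0]:
L1 α=4/7: [156/7, 472/7, 76/7]
L4 α=2/3: [464/21, 442/7, 482/21]
→ [22, 63, 23]


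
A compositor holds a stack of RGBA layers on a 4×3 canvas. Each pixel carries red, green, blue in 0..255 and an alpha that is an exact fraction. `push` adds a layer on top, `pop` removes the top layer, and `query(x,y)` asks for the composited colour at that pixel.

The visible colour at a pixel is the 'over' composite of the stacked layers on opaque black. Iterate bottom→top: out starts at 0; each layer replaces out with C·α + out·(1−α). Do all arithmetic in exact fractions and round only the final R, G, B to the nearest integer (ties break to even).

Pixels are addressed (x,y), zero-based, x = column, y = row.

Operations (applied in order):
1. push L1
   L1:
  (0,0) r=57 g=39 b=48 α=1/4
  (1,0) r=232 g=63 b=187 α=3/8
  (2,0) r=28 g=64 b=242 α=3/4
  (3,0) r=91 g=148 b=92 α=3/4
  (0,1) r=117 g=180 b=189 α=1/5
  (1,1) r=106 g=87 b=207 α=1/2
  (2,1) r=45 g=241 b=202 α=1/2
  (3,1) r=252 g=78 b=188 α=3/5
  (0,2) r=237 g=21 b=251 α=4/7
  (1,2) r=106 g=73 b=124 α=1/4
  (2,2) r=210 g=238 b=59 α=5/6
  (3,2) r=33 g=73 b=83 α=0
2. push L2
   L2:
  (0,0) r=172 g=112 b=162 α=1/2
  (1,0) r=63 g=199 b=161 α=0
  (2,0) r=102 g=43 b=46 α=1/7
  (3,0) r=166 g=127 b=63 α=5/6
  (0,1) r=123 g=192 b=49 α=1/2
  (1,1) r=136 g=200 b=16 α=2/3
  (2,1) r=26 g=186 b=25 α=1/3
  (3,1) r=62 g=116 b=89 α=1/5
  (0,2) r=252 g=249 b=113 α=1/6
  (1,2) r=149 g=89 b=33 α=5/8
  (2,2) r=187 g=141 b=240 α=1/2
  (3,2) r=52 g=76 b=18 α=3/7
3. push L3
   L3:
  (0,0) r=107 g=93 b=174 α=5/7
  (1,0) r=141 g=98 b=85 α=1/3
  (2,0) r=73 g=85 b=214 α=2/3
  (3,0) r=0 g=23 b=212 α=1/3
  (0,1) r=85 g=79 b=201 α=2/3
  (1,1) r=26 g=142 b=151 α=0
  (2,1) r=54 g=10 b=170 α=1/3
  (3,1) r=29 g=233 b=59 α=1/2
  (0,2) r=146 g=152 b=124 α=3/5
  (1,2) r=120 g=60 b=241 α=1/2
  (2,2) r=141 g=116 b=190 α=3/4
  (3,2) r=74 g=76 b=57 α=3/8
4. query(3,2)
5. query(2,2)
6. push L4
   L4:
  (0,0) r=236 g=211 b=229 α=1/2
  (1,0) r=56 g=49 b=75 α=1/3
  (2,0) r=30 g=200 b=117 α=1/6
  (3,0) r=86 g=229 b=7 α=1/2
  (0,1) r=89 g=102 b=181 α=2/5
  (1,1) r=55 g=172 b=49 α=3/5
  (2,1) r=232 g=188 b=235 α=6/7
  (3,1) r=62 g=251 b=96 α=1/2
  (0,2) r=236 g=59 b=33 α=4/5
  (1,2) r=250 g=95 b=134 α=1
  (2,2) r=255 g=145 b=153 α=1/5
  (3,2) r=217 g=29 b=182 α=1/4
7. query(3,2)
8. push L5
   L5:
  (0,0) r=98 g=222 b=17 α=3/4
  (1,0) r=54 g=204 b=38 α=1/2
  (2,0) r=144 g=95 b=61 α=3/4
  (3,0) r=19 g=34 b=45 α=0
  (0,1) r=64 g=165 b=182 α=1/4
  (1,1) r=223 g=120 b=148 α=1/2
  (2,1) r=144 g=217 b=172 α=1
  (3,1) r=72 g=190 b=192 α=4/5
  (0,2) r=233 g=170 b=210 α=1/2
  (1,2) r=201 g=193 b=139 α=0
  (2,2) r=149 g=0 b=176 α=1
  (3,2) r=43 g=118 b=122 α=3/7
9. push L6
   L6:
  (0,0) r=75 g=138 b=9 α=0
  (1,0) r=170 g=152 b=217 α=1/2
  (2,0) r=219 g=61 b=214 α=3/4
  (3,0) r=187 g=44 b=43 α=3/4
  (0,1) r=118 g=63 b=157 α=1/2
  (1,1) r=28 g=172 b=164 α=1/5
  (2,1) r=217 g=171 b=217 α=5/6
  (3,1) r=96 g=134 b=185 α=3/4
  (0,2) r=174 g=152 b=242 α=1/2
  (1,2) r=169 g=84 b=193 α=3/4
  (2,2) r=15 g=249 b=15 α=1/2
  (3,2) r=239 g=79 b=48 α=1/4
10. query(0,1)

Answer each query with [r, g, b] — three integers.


at x=3,y=2 over L1,L2,L3:
after L1 α=0: [0, 0, 0]
after L2 α=3/7: [156/7, 228/7, 54/7]
after L3 α=3/8: [1167/28, 342/7, 1467/56]
= [42, 49, 26]

query (2,2) [L1,L2,L3] — begin 0,0,0
after L1 α=5/6: [175, 595/3, 295/6]
after L2 α=1/2: [181, 509/3, 1735/12]
after L3 α=3/4: [151, 1553/12, 8575/48]
= [151, 129, 179]

at x=3,y=2 over L1,L2,L3,L4:
after L1 α=0: [0, 0, 0]
after L2 α=3/7: [156/7, 228/7, 54/7]
after L3 α=3/8: [1167/28, 342/7, 1467/56]
after L4 α=1/4: [9577/112, 1229/28, 14593/224]
rounded: [86, 44, 65]

(0,1) stack=L1,L2,L3,L4,L5,L6; from [0,0,0]:
after L1 α=1/5: [117/5, 36, 189/5]
after L2 α=1/2: [366/5, 114, 217/5]
after L3 α=2/3: [1216/15, 272/3, 2227/15]
after L4 α=2/5: [2106/25, 476/5, 4037/25]
after L5 α=1/4: [3959/50, 2253/20, 16661/100]
after L6 α=1/2: [9859/100, 3513/40, 32361/200]
= [99, 88, 162]


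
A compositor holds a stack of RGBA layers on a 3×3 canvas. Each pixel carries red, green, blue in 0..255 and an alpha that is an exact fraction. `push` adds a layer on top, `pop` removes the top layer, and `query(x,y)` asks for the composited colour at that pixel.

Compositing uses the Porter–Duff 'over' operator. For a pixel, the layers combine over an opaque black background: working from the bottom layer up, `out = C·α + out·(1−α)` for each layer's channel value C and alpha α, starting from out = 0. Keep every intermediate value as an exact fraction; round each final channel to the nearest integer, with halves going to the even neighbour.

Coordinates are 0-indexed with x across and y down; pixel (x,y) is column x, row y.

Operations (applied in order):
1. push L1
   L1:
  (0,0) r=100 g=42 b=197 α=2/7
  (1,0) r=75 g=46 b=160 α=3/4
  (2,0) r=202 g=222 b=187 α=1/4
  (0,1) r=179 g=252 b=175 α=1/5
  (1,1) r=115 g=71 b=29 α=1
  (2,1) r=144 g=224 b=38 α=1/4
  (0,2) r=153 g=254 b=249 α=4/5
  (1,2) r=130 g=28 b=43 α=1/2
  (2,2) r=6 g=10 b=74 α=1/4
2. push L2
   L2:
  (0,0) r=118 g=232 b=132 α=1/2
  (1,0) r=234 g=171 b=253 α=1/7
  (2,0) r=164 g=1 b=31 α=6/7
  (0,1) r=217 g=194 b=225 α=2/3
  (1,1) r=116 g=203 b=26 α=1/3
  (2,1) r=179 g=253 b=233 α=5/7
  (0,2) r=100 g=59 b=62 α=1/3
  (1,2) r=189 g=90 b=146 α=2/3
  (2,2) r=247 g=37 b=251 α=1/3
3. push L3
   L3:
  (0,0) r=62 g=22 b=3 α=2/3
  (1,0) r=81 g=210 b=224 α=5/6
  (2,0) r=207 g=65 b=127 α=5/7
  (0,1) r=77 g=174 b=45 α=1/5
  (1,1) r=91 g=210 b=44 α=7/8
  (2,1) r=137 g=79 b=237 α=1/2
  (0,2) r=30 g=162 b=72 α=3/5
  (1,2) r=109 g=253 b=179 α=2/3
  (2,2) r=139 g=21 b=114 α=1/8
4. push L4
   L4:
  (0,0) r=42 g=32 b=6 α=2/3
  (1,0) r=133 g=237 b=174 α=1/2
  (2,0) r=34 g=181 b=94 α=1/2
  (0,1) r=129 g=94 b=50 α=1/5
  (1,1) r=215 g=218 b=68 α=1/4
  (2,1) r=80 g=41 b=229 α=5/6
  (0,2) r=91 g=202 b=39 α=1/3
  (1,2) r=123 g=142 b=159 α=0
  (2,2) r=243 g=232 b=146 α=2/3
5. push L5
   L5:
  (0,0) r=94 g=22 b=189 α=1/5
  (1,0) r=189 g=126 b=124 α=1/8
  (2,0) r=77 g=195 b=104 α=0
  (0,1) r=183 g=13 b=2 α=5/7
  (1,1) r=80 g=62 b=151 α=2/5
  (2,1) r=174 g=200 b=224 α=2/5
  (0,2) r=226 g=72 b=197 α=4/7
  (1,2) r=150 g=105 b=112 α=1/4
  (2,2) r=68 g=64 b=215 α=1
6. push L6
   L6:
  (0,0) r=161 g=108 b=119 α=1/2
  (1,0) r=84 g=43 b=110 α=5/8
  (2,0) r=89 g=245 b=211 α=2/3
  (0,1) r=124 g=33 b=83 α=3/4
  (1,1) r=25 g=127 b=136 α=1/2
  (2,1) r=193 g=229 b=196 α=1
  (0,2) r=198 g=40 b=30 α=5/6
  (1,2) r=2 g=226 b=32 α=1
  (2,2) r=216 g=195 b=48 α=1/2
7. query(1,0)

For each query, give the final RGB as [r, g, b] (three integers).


(1,0) stack=L1,L2,L3,L4,L5,L6; from [0,0,0]:
L1 α=3/4: [225/4, 69/2, 120]
L2 α=1/7: [1143/14, 54, 139]
L3 α=5/6: [2271/28, 184, 1259/6]
L4 α=1/2: [5995/56, 421/2, 2303/12]
L5 α=1/8: [7507/64, 3199/16, 17609/96]
L6 α=5/8: [49401/512, 13037/128, 35209/256]
→ [96, 102, 138]


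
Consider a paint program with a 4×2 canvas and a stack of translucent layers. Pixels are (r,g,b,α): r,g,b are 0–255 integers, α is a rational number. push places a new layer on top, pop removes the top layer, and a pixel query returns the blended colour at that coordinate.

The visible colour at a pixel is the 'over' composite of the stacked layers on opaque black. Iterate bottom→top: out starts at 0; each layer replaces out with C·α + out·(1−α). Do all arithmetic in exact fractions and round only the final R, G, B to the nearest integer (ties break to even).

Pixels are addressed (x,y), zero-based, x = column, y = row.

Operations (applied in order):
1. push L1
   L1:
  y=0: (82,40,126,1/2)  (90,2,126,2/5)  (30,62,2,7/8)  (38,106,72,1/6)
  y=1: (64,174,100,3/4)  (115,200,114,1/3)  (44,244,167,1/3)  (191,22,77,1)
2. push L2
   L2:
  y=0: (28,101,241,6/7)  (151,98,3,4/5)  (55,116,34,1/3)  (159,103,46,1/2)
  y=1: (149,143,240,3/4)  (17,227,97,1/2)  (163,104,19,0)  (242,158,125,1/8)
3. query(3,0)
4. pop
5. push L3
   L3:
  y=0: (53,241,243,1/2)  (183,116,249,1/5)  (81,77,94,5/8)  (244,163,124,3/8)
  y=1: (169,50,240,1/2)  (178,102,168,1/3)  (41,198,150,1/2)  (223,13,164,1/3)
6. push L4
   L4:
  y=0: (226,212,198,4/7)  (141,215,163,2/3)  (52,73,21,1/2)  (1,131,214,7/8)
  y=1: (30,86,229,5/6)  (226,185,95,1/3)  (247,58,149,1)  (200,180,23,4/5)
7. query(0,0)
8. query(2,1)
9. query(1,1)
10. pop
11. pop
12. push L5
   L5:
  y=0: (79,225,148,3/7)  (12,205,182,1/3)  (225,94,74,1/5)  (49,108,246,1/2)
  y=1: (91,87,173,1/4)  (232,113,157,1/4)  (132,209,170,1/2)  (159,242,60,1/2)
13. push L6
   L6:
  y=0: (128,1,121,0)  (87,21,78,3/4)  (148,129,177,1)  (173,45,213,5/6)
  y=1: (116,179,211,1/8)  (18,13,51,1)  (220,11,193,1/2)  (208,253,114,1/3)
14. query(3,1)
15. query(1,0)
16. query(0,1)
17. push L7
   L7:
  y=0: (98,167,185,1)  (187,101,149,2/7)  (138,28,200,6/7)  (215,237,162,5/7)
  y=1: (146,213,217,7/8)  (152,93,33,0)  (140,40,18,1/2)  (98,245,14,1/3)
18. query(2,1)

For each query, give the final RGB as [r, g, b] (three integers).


at x=3,y=0 over L1,L2:
+L1 (α=1/6) → [19/3, 53/3, 12]
+L2 (α=1/2) → [248/3, 181/3, 29]
→ [83, 60, 29]

at x=0,y=0 over L1,L3,L4:
L1 α=1/2: [41, 20, 63]
L3 α=1/2: [47, 261/2, 153]
L4 α=4/7: [1045/7, 2479/14, 1251/7]
rounded: [149, 177, 179]

(2,1) stack=L1,L3,L4; from [0,0,0]:
+L1 (α=1/3) → [44/3, 244/3, 167/3]
+L3 (α=1/2) → [167/6, 419/3, 617/6]
+L4 (α=1) → [247, 58, 149]
= [247, 58, 149]

at x=1,y=1 over L1,L3,L4:
after L1 α=1/3: [115/3, 200/3, 38]
after L3 α=1/3: [764/9, 706/9, 244/3]
after L4 α=1/3: [3562/27, 3077/27, 773/9]
→ [132, 114, 86]

query (3,1) [L1,L5,L6] — begin 0,0,0
+L1 (α=1) → [191, 22, 77]
+L5 (α=1/2) → [175, 132, 137/2]
+L6 (α=1/3) → [186, 517/3, 251/3]
rounded: [186, 172, 84]

at x=1,y=0 over L1,L5,L6:
after L1 α=2/5: [36, 4/5, 252/5]
after L5 α=1/3: [28, 1033/15, 1414/15]
after L6 α=3/4: [289/4, 989/30, 1231/15]
→ [72, 33, 82]

(0,1) stack=L1,L5,L6; from [0,0,0]:
+L1 (α=3/4) → [48, 261/2, 75]
+L5 (α=1/4) → [235/4, 957/8, 199/2]
+L6 (α=1/8) → [2109/32, 8131/64, 1815/16]
rounded: [66, 127, 113]

query (2,1) [L1,L5,L6,L7] — begin 0,0,0
L1 α=1/3: [44/3, 244/3, 167/3]
L5 α=1/2: [220/3, 871/6, 677/6]
L6 α=1/2: [440/3, 937/12, 1835/12]
L7 α=1/2: [430/3, 1417/24, 2051/24]
= [143, 59, 85]


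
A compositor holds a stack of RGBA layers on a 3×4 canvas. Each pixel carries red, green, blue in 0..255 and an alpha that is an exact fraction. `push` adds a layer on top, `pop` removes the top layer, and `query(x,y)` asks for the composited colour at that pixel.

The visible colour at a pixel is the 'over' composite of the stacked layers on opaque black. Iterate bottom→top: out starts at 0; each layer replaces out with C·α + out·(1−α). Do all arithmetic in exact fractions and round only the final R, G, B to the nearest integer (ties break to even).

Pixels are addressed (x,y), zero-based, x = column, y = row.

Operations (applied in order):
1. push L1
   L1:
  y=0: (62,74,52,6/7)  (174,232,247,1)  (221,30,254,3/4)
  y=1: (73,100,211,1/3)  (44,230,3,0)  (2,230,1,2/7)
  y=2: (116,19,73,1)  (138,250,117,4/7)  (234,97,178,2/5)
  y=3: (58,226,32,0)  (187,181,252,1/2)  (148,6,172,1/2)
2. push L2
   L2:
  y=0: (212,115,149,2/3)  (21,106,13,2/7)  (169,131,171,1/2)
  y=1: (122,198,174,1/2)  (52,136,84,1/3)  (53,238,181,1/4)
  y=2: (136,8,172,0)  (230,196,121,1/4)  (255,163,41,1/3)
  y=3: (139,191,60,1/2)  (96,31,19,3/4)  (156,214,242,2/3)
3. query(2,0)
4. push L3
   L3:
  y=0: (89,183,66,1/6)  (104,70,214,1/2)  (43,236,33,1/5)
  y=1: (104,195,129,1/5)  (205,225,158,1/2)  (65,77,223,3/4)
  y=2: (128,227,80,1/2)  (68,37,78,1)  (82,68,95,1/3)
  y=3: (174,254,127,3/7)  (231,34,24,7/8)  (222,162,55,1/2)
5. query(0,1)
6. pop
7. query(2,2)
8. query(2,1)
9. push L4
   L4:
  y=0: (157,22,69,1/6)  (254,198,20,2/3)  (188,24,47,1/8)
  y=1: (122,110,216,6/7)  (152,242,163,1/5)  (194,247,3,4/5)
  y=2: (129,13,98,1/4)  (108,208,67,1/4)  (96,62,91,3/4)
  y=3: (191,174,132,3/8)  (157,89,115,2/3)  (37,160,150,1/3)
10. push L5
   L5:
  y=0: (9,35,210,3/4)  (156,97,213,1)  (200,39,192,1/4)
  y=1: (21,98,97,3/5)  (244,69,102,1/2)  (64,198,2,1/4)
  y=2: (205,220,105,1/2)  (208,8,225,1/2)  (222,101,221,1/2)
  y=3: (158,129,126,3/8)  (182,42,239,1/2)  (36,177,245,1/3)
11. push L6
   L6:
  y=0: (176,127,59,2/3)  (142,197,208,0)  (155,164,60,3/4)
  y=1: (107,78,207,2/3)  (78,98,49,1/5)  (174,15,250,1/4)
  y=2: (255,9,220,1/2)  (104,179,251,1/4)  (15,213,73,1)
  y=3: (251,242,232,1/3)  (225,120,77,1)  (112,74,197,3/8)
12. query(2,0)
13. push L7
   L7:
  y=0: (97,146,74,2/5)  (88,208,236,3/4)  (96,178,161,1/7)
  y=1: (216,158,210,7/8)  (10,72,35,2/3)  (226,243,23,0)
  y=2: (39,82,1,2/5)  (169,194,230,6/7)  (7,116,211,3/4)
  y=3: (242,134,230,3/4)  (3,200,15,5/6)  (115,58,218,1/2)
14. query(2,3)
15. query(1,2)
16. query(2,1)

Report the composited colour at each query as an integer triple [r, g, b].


query (2,0) [L1,L2] — begin 0,0,0
L1 α=3/4: [663/4, 45/2, 381/2]
L2 α=1/2: [1339/8, 307/4, 723/4]
= [167, 77, 181]

at x=0,y=1 over L1,L2,L3:
L1 α=1/3: [73/3, 100/3, 211/3]
L2 α=1/2: [439/6, 347/3, 733/6]
L3 α=1/5: [238/3, 1973/15, 1853/15]
rounded: [79, 132, 124]

at x=2,y=2 over L1,L2:
L1 α=2/5: [468/5, 194/5, 356/5]
L2 α=1/3: [737/5, 401/5, 917/15]
= [147, 80, 61]

query (2,1) [L1,L2] — begin 0,0,0
L1 α=2/7: [4/7, 460/7, 2/7]
L2 α=1/4: [383/28, 1523/14, 1273/28]
→ [14, 109, 45]

at x=2,y=0 over L1,L2,L4,L5,L6:
L1 α=3/4: [663/4, 45/2, 381/2]
L2 α=1/2: [1339/8, 307/4, 723/4]
L4 α=1/8: [10877/64, 2245/32, 5249/32]
L5 α=1/4: [45431/256, 7983/128, 21891/128]
L6 α=3/4: [164471/1024, 70959/512, 44931/512]
rounded: [161, 139, 88]

at x=2,y=3 over L1,L2,L4,L5,L6,L7:
L1 α=1/2: [74, 3, 86]
L2 α=2/3: [386/3, 431/3, 190]
L4 α=1/3: [883/9, 1342/9, 530/3]
L5 α=1/3: [2090/27, 4277/27, 1795/9]
L6 α=3/8: [9761/108, 27379/216, 7147/36]
L7 α=1/2: [22181/216, 39907/432, 14995/72]
→ [103, 92, 208]

at x=1,y=2 over L1,L2,L4,L5,L6,L7:
L1 α=4/7: [552/7, 1000/7, 468/7]
L2 α=1/4: [1633/14, 1093/7, 2251/28]
L4 α=1/4: [6411/56, 4735/28, 8629/112]
L5 α=1/2: [18059/112, 4959/56, 33829/224]
L6 α=1/4: [65825/448, 24901/224, 157711/896]
L7 α=6/7: [520097/3136, 285637/1568, 1394191/6272]
→ [166, 182, 222]

query (2,1) [L1,L2,L4,L5,L6,L7] — begin 0,0,0
+L1 (α=2/7) → [4/7, 460/7, 2/7]
+L2 (α=1/4) → [383/28, 1523/14, 1273/28]
+L4 (α=4/5) → [22111/140, 3071/14, 1609/140]
+L5 (α=1/4) → [75293/560, 11985/56, 5107/560]
+L6 (α=1/4) → [323319/2240, 36795/224, 155321/2240]
+L7 (α=0) → [323319/2240, 36795/224, 155321/2240]
= [144, 164, 69]
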